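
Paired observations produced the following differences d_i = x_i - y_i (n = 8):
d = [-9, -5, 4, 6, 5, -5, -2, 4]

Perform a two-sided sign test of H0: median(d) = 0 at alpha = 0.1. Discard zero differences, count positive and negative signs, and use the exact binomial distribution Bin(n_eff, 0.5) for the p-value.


Step 1: Discard zero differences. Original n = 8; n_eff = number of nonzero differences = 8.
Nonzero differences (with sign): -9, -5, +4, +6, +5, -5, -2, +4
Step 2: Count signs: positive = 4, negative = 4.
Step 3: Under H0: P(positive) = 0.5, so the number of positives S ~ Bin(8, 0.5).
Step 4: Two-sided exact p-value = sum of Bin(8,0.5) probabilities at or below the observed probability = 1.000000.
Step 5: alpha = 0.1. fail to reject H0.

n_eff = 8, pos = 4, neg = 4, p = 1.000000, fail to reject H0.


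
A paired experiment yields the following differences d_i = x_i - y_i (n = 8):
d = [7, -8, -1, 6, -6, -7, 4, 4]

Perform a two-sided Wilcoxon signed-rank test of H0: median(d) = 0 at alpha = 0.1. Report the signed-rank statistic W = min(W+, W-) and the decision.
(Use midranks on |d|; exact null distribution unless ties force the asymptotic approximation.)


Step 1: Drop any zero differences (none here) and take |d_i|.
|d| = [7, 8, 1, 6, 6, 7, 4, 4]
Step 2: Midrank |d_i| (ties get averaged ranks).
ranks: |7|->6.5, |8|->8, |1|->1, |6|->4.5, |6|->4.5, |7|->6.5, |4|->2.5, |4|->2.5
Step 3: Attach original signs; sum ranks with positive sign and with negative sign.
W+ = 6.5 + 4.5 + 2.5 + 2.5 = 16
W- = 8 + 1 + 4.5 + 6.5 = 20
(Check: W+ + W- = 36 should equal n(n+1)/2 = 36.)
Step 4: Test statistic W = min(W+, W-) = 16.
Step 5: Ties in |d|, so use the tie-corrected normal approximation.
        E[W] = n(n+1)/4 = 8*9/4 = 18.
        Tie groups: |d|=4 (t=2), |d|=6 (t=2), |d|=7 (t=2); sum(t^3 - t) = 18.
        Var[W] = n(n+1)(2n+1)/24 - sum(t^3-t)/48 = 1224/24 - 18/48 = 50.625.
        z = (W - E[W]) / sqrt(Var[W]) = (16 - 18) / 7.1151 = -0.2811.
        Two-sided p = 2*Phi(z) = 0.778640.
Step 6: alpha = 0.1. fail to reject H0.

W+ = 16, W- = 20, W = min = 16, p = 0.778640, fail to reject H0.


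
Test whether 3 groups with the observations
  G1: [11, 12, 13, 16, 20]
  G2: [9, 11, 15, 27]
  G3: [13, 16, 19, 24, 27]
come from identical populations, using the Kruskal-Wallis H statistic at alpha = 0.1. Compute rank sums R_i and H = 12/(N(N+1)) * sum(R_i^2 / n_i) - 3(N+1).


Step 1: Combine all N = 14 observations and assign midranks.
sorted (value, group, rank): (9,G2,1), (11,G1,2.5), (11,G2,2.5), (12,G1,4), (13,G1,5.5), (13,G3,5.5), (15,G2,7), (16,G1,8.5), (16,G3,8.5), (19,G3,10), (20,G1,11), (24,G3,12), (27,G2,13.5), (27,G3,13.5)
Step 2: Sum ranks within each group.
R_1 = 31.5 (n_1 = 5)
R_2 = 24 (n_2 = 4)
R_3 = 49.5 (n_3 = 5)
Step 3: H = 12/(N(N+1)) * sum(R_i^2/n_i) - 3(N+1)
     = 12/(14*15) * (31.5^2/5 + 24^2/4 + 49.5^2/5) - 3*15
     = 0.057143 * 832.5 - 45
     = 2.571429.
Step 4: Ties present; correction factor C = 1 - 24/(14^3 - 14) = 0.991209. Corrected H = 2.571429 / 0.991209 = 2.594235.
Step 5: Under H0, H ~ chi^2(2); p-value = 0.273318.
Step 6: alpha = 0.1. fail to reject H0.

H = 2.5942, df = 2, p = 0.273318, fail to reject H0.


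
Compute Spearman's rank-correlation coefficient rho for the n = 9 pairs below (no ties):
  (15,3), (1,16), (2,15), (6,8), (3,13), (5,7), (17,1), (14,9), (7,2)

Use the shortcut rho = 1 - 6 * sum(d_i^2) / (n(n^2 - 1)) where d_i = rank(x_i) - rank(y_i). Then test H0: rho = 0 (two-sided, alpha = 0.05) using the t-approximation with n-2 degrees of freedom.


Step 1: Rank x and y separately (midranks; no ties here).
rank(x): 15->8, 1->1, 2->2, 6->5, 3->3, 5->4, 17->9, 14->7, 7->6
rank(y): 3->3, 16->9, 15->8, 8->5, 13->7, 7->4, 1->1, 9->6, 2->2
Step 2: d_i = R_x(i) - R_y(i); compute d_i^2.
  (8-3)^2=25, (1-9)^2=64, (2-8)^2=36, (5-5)^2=0, (3-7)^2=16, (4-4)^2=0, (9-1)^2=64, (7-6)^2=1, (6-2)^2=16
sum(d^2) = 222.
Step 3: rho = 1 - 6*222 / (9*(9^2 - 1)) = 1 - 1332/720 = -0.850000.
Step 4: Under H0, t = rho * sqrt((n-2)/(1-rho^2)) = -4.2691 ~ t(7).
Step 5: Two-sided p-value from the t-distribution with 7 df = 0.003705.
Step 6: alpha = 0.05. reject H0.

rho = -0.8500, p = 0.003705, reject H0 at alpha = 0.05.


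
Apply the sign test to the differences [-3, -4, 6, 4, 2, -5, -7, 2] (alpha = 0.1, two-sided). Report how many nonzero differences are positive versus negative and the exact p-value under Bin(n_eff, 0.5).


Step 1: Discard zero differences. Original n = 8; n_eff = number of nonzero differences = 8.
Nonzero differences (with sign): -3, -4, +6, +4, +2, -5, -7, +2
Step 2: Count signs: positive = 4, negative = 4.
Step 3: Under H0: P(positive) = 0.5, so the number of positives S ~ Bin(8, 0.5).
Step 4: Two-sided exact p-value = sum of Bin(8,0.5) probabilities at or below the observed probability = 1.000000.
Step 5: alpha = 0.1. fail to reject H0.

n_eff = 8, pos = 4, neg = 4, p = 1.000000, fail to reject H0.


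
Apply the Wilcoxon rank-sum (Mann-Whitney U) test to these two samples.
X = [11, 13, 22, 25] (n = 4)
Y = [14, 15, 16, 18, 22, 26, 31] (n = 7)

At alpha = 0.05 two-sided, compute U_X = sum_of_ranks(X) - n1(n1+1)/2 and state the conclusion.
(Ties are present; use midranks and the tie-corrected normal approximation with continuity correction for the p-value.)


Step 1: Combine and sort all 11 observations; assign midranks.
sorted (value, group): (11,X), (13,X), (14,Y), (15,Y), (16,Y), (18,Y), (22,X), (22,Y), (25,X), (26,Y), (31,Y)
ranks: 11->1, 13->2, 14->3, 15->4, 16->5, 18->6, 22->7.5, 22->7.5, 25->9, 26->10, 31->11
Step 2: Rank sum for X: R1 = 1 + 2 + 7.5 + 9 = 19.5.
Step 3: U_X = R1 - n1(n1+1)/2 = 19.5 - 4*5/2 = 19.5 - 10 = 9.5.
       U_Y = n1*n2 - U_X = 28 - 9.5 = 18.5.
Step 4: Ties are present, so use the tie-corrected normal approximation (with continuity correction) for the p-value.
Step 5: p-value = 0.448659; compare to alpha = 0.05. fail to reject H0.

U_X = 9.5, p = 0.448659, fail to reject H0 at alpha = 0.05.


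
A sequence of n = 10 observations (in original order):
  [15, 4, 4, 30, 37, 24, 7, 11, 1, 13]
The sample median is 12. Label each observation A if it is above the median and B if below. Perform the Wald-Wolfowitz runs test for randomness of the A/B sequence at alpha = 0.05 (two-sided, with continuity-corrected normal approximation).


Step 1: Compute median = 12; label A = above, B = below.
Labels in order: ABBAAABBBA  (n_A = 5, n_B = 5)
Step 2: Count runs R = 5.
Step 3: Under H0 (random ordering), E[R] = 2*n_A*n_B/(n_A+n_B) + 1 = 2*5*5/10 + 1 = 6.0000.
        Var[R] = 2*n_A*n_B*(2*n_A*n_B - n_A - n_B) / ((n_A+n_B)^2 * (n_A+n_B-1)) = 2000/900 = 2.2222.
        SD[R] = 1.4907.
Step 4: Continuity-corrected z = (R + 0.5 - E[R]) / SD[R] = (5 + 0.5 - 6.0000) / 1.4907 = -0.3354.
Step 5: Two-sided p-value via normal approximation = 2*(1 - Phi(|z|)) = 0.737316.
Step 6: alpha = 0.05. fail to reject H0.

R = 5, z = -0.3354, p = 0.737316, fail to reject H0.


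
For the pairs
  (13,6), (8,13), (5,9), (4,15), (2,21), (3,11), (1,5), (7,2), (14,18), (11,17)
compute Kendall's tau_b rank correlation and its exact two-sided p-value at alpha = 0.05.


Step 1: Enumerate the 45 unordered pairs (i,j) with i<j and classify each by sign(x_j-x_i) * sign(y_j-y_i).
  (1,2):dx=-5,dy=+7->D; (1,3):dx=-8,dy=+3->D; (1,4):dx=-9,dy=+9->D; (1,5):dx=-11,dy=+15->D
  (1,6):dx=-10,dy=+5->D; (1,7):dx=-12,dy=-1->C; (1,8):dx=-6,dy=-4->C; (1,9):dx=+1,dy=+12->C
  (1,10):dx=-2,dy=+11->D; (2,3):dx=-3,dy=-4->C; (2,4):dx=-4,dy=+2->D; (2,5):dx=-6,dy=+8->D
  (2,6):dx=-5,dy=-2->C; (2,7):dx=-7,dy=-8->C; (2,8):dx=-1,dy=-11->C; (2,9):dx=+6,dy=+5->C
  (2,10):dx=+3,dy=+4->C; (3,4):dx=-1,dy=+6->D; (3,5):dx=-3,dy=+12->D; (3,6):dx=-2,dy=+2->D
  (3,7):dx=-4,dy=-4->C; (3,8):dx=+2,dy=-7->D; (3,9):dx=+9,dy=+9->C; (3,10):dx=+6,dy=+8->C
  (4,5):dx=-2,dy=+6->D; (4,6):dx=-1,dy=-4->C; (4,7):dx=-3,dy=-10->C; (4,8):dx=+3,dy=-13->D
  (4,9):dx=+10,dy=+3->C; (4,10):dx=+7,dy=+2->C; (5,6):dx=+1,dy=-10->D; (5,7):dx=-1,dy=-16->C
  (5,8):dx=+5,dy=-19->D; (5,9):dx=+12,dy=-3->D; (5,10):dx=+9,dy=-4->D; (6,7):dx=-2,dy=-6->C
  (6,8):dx=+4,dy=-9->D; (6,9):dx=+11,dy=+7->C; (6,10):dx=+8,dy=+6->C; (7,8):dx=+6,dy=-3->D
  (7,9):dx=+13,dy=+13->C; (7,10):dx=+10,dy=+12->C; (8,9):dx=+7,dy=+16->C; (8,10):dx=+4,dy=+15->C
  (9,10):dx=-3,dy=-1->C
Step 2: C = 25, D = 20, total pairs = 45.
Step 3: tau = (C - D)/(n(n-1)/2) = (25 - 20)/45 = 0.111111.
Step 4: Exact two-sided p-value (enumerate n! = 3628800 permutations of y under H0): p = 0.727490.
Step 5: alpha = 0.05. fail to reject H0.

tau_b = 0.1111 (C=25, D=20), p = 0.727490, fail to reject H0.


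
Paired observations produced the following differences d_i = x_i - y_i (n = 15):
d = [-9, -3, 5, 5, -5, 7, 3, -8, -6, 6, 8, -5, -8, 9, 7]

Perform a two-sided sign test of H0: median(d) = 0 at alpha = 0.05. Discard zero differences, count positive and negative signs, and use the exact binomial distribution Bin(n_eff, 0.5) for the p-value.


Step 1: Discard zero differences. Original n = 15; n_eff = number of nonzero differences = 15.
Nonzero differences (with sign): -9, -3, +5, +5, -5, +7, +3, -8, -6, +6, +8, -5, -8, +9, +7
Step 2: Count signs: positive = 8, negative = 7.
Step 3: Under H0: P(positive) = 0.5, so the number of positives S ~ Bin(15, 0.5).
Step 4: Two-sided exact p-value = sum of Bin(15,0.5) probabilities at or below the observed probability = 1.000000.
Step 5: alpha = 0.05. fail to reject H0.

n_eff = 15, pos = 8, neg = 7, p = 1.000000, fail to reject H0.


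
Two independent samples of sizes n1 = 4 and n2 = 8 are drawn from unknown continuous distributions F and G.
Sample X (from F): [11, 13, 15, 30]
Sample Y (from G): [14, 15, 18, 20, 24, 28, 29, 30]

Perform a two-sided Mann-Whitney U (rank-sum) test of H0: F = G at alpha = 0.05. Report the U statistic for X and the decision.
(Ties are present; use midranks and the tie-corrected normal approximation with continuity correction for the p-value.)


Step 1: Combine and sort all 12 observations; assign midranks.
sorted (value, group): (11,X), (13,X), (14,Y), (15,X), (15,Y), (18,Y), (20,Y), (24,Y), (28,Y), (29,Y), (30,X), (30,Y)
ranks: 11->1, 13->2, 14->3, 15->4.5, 15->4.5, 18->6, 20->7, 24->8, 28->9, 29->10, 30->11.5, 30->11.5
Step 2: Rank sum for X: R1 = 1 + 2 + 4.5 + 11.5 = 19.
Step 3: U_X = R1 - n1(n1+1)/2 = 19 - 4*5/2 = 19 - 10 = 9.
       U_Y = n1*n2 - U_X = 32 - 9 = 23.
Step 4: Ties are present, so use the tie-corrected normal approximation (with continuity correction) for the p-value.
Step 5: p-value = 0.267926; compare to alpha = 0.05. fail to reject H0.

U_X = 9, p = 0.267926, fail to reject H0 at alpha = 0.05.


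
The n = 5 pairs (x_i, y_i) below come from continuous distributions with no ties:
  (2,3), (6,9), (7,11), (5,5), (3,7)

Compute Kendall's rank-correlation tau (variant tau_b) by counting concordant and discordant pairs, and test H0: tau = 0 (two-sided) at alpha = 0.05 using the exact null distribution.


Step 1: Enumerate the 10 unordered pairs (i,j) with i<j and classify each by sign(x_j-x_i) * sign(y_j-y_i).
  (1,2):dx=+4,dy=+6->C; (1,3):dx=+5,dy=+8->C; (1,4):dx=+3,dy=+2->C; (1,5):dx=+1,dy=+4->C
  (2,3):dx=+1,dy=+2->C; (2,4):dx=-1,dy=-4->C; (2,5):dx=-3,dy=-2->C; (3,4):dx=-2,dy=-6->C
  (3,5):dx=-4,dy=-4->C; (4,5):dx=-2,dy=+2->D
Step 2: C = 9, D = 1, total pairs = 10.
Step 3: tau = (C - D)/(n(n-1)/2) = (9 - 1)/10 = 0.800000.
Step 4: Exact two-sided p-value (enumerate n! = 120 permutations of y under H0): p = 0.083333.
Step 5: alpha = 0.05. fail to reject H0.

tau_b = 0.8000 (C=9, D=1), p = 0.083333, fail to reject H0.


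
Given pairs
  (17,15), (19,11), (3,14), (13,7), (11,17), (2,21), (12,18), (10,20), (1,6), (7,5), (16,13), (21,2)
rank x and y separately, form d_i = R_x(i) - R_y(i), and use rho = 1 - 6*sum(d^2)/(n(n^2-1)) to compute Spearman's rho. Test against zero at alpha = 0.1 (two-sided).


Step 1: Rank x and y separately (midranks; no ties here).
rank(x): 17->10, 19->11, 3->3, 13->8, 11->6, 2->2, 12->7, 10->5, 1->1, 7->4, 16->9, 21->12
rank(y): 15->8, 11->5, 14->7, 7->4, 17->9, 21->12, 18->10, 20->11, 6->3, 5->2, 13->6, 2->1
Step 2: d_i = R_x(i) - R_y(i); compute d_i^2.
  (10-8)^2=4, (11-5)^2=36, (3-7)^2=16, (8-4)^2=16, (6-9)^2=9, (2-12)^2=100, (7-10)^2=9, (5-11)^2=36, (1-3)^2=4, (4-2)^2=4, (9-6)^2=9, (12-1)^2=121
sum(d^2) = 364.
Step 3: rho = 1 - 6*364 / (12*(12^2 - 1)) = 1 - 2184/1716 = -0.272727.
Step 4: Under H0, t = rho * sqrt((n-2)/(1-rho^2)) = -0.8964 ~ t(10).
Step 5: Two-sided p-value from the t-distribution with 10 df = 0.391097.
Step 6: alpha = 0.1. fail to reject H0.

rho = -0.2727, p = 0.391097, fail to reject H0 at alpha = 0.1.


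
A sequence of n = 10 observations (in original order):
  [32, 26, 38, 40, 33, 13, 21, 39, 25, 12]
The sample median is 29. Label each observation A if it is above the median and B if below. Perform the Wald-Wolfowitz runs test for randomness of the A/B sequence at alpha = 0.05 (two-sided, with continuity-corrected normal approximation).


Step 1: Compute median = 29; label A = above, B = below.
Labels in order: ABAAABBABB  (n_A = 5, n_B = 5)
Step 2: Count runs R = 6.
Step 3: Under H0 (random ordering), E[R] = 2*n_A*n_B/(n_A+n_B) + 1 = 2*5*5/10 + 1 = 6.0000.
        Var[R] = 2*n_A*n_B*(2*n_A*n_B - n_A - n_B) / ((n_A+n_B)^2 * (n_A+n_B-1)) = 2000/900 = 2.2222.
        SD[R] = 1.4907.
Step 4: R = E[R], so z = 0 with no continuity correction.
Step 5: Two-sided p-value via normal approximation = 2*(1 - Phi(|z|)) = 1.000000.
Step 6: alpha = 0.05. fail to reject H0.

R = 6, z = 0.0000, p = 1.000000, fail to reject H0.


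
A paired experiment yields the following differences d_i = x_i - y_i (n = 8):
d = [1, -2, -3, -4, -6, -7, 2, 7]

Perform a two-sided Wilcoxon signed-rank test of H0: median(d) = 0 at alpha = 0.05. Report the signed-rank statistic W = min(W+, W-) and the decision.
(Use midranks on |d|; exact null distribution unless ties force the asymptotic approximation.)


Step 1: Drop any zero differences (none here) and take |d_i|.
|d| = [1, 2, 3, 4, 6, 7, 2, 7]
Step 2: Midrank |d_i| (ties get averaged ranks).
ranks: |1|->1, |2|->2.5, |3|->4, |4|->5, |6|->6, |7|->7.5, |2|->2.5, |7|->7.5
Step 3: Attach original signs; sum ranks with positive sign and with negative sign.
W+ = 1 + 2.5 + 7.5 = 11
W- = 2.5 + 4 + 5 + 6 + 7.5 = 25
(Check: W+ + W- = 36 should equal n(n+1)/2 = 36.)
Step 4: Test statistic W = min(W+, W-) = 11.
Step 5: Ties in |d|, so use the tie-corrected normal approximation.
        E[W] = n(n+1)/4 = 8*9/4 = 18.
        Tie groups: |d|=2 (t=2), |d|=7 (t=2); sum(t^3 - t) = 12.
        Var[W] = n(n+1)(2n+1)/24 - sum(t^3-t)/48 = 1224/24 - 12/48 = 50.75.
        z = (W - E[W]) / sqrt(Var[W]) = (11 - 18) / 7.1239 = -0.9826.
        Two-sided p = 2*Phi(z) = 0.325801.
Step 6: alpha = 0.05. fail to reject H0.

W+ = 11, W- = 25, W = min = 11, p = 0.325801, fail to reject H0.


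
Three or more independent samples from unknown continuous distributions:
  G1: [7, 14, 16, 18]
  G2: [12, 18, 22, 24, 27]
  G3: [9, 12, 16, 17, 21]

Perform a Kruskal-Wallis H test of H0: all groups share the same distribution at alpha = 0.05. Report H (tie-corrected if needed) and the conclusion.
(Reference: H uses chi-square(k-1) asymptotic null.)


Step 1: Combine all N = 14 observations and assign midranks.
sorted (value, group, rank): (7,G1,1), (9,G3,2), (12,G2,3.5), (12,G3,3.5), (14,G1,5), (16,G1,6.5), (16,G3,6.5), (17,G3,8), (18,G1,9.5), (18,G2,9.5), (21,G3,11), (22,G2,12), (24,G2,13), (27,G2,14)
Step 2: Sum ranks within each group.
R_1 = 22 (n_1 = 4)
R_2 = 52 (n_2 = 5)
R_3 = 31 (n_3 = 5)
Step 3: H = 12/(N(N+1)) * sum(R_i^2/n_i) - 3(N+1)
     = 12/(14*15) * (22^2/4 + 52^2/5 + 31^2/5) - 3*15
     = 0.057143 * 854 - 45
     = 3.800000.
Step 4: Ties present; correction factor C = 1 - 18/(14^3 - 14) = 0.993407. Corrected H = 3.800000 / 0.993407 = 3.825221.
Step 5: Under H0, H ~ chi^2(2); p-value = 0.147694.
Step 6: alpha = 0.05. fail to reject H0.

H = 3.8252, df = 2, p = 0.147694, fail to reject H0.


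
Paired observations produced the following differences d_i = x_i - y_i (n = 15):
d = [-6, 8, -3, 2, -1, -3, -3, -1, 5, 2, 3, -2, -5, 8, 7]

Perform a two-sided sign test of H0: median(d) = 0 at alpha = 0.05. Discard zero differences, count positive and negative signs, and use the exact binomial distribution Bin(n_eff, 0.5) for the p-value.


Step 1: Discard zero differences. Original n = 15; n_eff = number of nonzero differences = 15.
Nonzero differences (with sign): -6, +8, -3, +2, -1, -3, -3, -1, +5, +2, +3, -2, -5, +8, +7
Step 2: Count signs: positive = 7, negative = 8.
Step 3: Under H0: P(positive) = 0.5, so the number of positives S ~ Bin(15, 0.5).
Step 4: Two-sided exact p-value = sum of Bin(15,0.5) probabilities at or below the observed probability = 1.000000.
Step 5: alpha = 0.05. fail to reject H0.

n_eff = 15, pos = 7, neg = 8, p = 1.000000, fail to reject H0.


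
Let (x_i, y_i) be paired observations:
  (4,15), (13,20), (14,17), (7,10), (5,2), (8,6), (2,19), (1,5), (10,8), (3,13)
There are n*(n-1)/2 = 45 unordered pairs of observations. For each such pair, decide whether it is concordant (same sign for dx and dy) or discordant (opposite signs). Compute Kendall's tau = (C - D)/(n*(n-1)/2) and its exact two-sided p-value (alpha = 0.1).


Step 1: Enumerate the 45 unordered pairs (i,j) with i<j and classify each by sign(x_j-x_i) * sign(y_j-y_i).
  (1,2):dx=+9,dy=+5->C; (1,3):dx=+10,dy=+2->C; (1,4):dx=+3,dy=-5->D; (1,5):dx=+1,dy=-13->D
  (1,6):dx=+4,dy=-9->D; (1,7):dx=-2,dy=+4->D; (1,8):dx=-3,dy=-10->C; (1,9):dx=+6,dy=-7->D
  (1,10):dx=-1,dy=-2->C; (2,3):dx=+1,dy=-3->D; (2,4):dx=-6,dy=-10->C; (2,5):dx=-8,dy=-18->C
  (2,6):dx=-5,dy=-14->C; (2,7):dx=-11,dy=-1->C; (2,8):dx=-12,dy=-15->C; (2,9):dx=-3,dy=-12->C
  (2,10):dx=-10,dy=-7->C; (3,4):dx=-7,dy=-7->C; (3,5):dx=-9,dy=-15->C; (3,6):dx=-6,dy=-11->C
  (3,7):dx=-12,dy=+2->D; (3,8):dx=-13,dy=-12->C; (3,9):dx=-4,dy=-9->C; (3,10):dx=-11,dy=-4->C
  (4,5):dx=-2,dy=-8->C; (4,6):dx=+1,dy=-4->D; (4,7):dx=-5,dy=+9->D; (4,8):dx=-6,dy=-5->C
  (4,9):dx=+3,dy=-2->D; (4,10):dx=-4,dy=+3->D; (5,6):dx=+3,dy=+4->C; (5,7):dx=-3,dy=+17->D
  (5,8):dx=-4,dy=+3->D; (5,9):dx=+5,dy=+6->C; (5,10):dx=-2,dy=+11->D; (6,7):dx=-6,dy=+13->D
  (6,8):dx=-7,dy=-1->C; (6,9):dx=+2,dy=+2->C; (6,10):dx=-5,dy=+7->D; (7,8):dx=-1,dy=-14->C
  (7,9):dx=+8,dy=-11->D; (7,10):dx=+1,dy=-6->D; (8,9):dx=+9,dy=+3->C; (8,10):dx=+2,dy=+8->C
  (9,10):dx=-7,dy=+5->D
Step 2: C = 26, D = 19, total pairs = 45.
Step 3: tau = (C - D)/(n(n-1)/2) = (26 - 19)/45 = 0.155556.
Step 4: Exact two-sided p-value (enumerate n! = 3628800 permutations of y under H0): p = 0.600654.
Step 5: alpha = 0.1. fail to reject H0.

tau_b = 0.1556 (C=26, D=19), p = 0.600654, fail to reject H0.


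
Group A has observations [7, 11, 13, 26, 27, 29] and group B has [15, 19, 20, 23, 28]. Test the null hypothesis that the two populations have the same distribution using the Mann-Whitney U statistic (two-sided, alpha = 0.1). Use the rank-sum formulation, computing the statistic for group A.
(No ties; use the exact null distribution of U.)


Step 1: Combine and sort all 11 observations; assign midranks.
sorted (value, group): (7,X), (11,X), (13,X), (15,Y), (19,Y), (20,Y), (23,Y), (26,X), (27,X), (28,Y), (29,X)
ranks: 7->1, 11->2, 13->3, 15->4, 19->5, 20->6, 23->7, 26->8, 27->9, 28->10, 29->11
Step 2: Rank sum for X: R1 = 1 + 2 + 3 + 8 + 9 + 11 = 34.
Step 3: U_X = R1 - n1(n1+1)/2 = 34 - 6*7/2 = 34 - 21 = 13.
       U_Y = n1*n2 - U_X = 30 - 13 = 17.
Step 4: No ties, so the exact null distribution of U (based on enumerating the C(11,6) = 462 equally likely rank assignments) gives the two-sided p-value.
Step 5: p-value = 0.792208; compare to alpha = 0.1. fail to reject H0.

U_X = 13, p = 0.792208, fail to reject H0 at alpha = 0.1.


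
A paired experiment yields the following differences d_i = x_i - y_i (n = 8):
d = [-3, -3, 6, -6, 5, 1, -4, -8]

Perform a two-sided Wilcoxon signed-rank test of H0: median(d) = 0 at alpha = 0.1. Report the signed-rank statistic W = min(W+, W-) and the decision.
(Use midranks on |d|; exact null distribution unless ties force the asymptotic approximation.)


Step 1: Drop any zero differences (none here) and take |d_i|.
|d| = [3, 3, 6, 6, 5, 1, 4, 8]
Step 2: Midrank |d_i| (ties get averaged ranks).
ranks: |3|->2.5, |3|->2.5, |6|->6.5, |6|->6.5, |5|->5, |1|->1, |4|->4, |8|->8
Step 3: Attach original signs; sum ranks with positive sign and with negative sign.
W+ = 6.5 + 5 + 1 = 12.5
W- = 2.5 + 2.5 + 6.5 + 4 + 8 = 23.5
(Check: W+ + W- = 36 should equal n(n+1)/2 = 36.)
Step 4: Test statistic W = min(W+, W-) = 12.5.
Step 5: Ties in |d|, so use the tie-corrected normal approximation.
        E[W] = n(n+1)/4 = 8*9/4 = 18.
        Tie groups: |d|=3 (t=2), |d|=6 (t=2); sum(t^3 - t) = 12.
        Var[W] = n(n+1)(2n+1)/24 - sum(t^3-t)/48 = 1224/24 - 12/48 = 50.75.
        z = (W - E[W]) / sqrt(Var[W]) = (12.5 - 18) / 7.1239 = -0.7720.
        Two-sided p = 2*Phi(z) = 0.440086.
Step 6: alpha = 0.1. fail to reject H0.

W+ = 12.5, W- = 23.5, W = min = 12.5, p = 0.440086, fail to reject H0.


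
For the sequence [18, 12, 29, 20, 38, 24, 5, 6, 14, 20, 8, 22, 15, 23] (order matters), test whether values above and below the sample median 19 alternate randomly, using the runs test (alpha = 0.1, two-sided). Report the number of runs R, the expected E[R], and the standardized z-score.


Step 1: Compute median = 19; label A = above, B = below.
Labels in order: BBAAAABBBABABA  (n_A = 7, n_B = 7)
Step 2: Count runs R = 8.
Step 3: Under H0 (random ordering), E[R] = 2*n_A*n_B/(n_A+n_B) + 1 = 2*7*7/14 + 1 = 8.0000.
        Var[R] = 2*n_A*n_B*(2*n_A*n_B - n_A - n_B) / ((n_A+n_B)^2 * (n_A+n_B-1)) = 8232/2548 = 3.2308.
        SD[R] = 1.7974.
Step 4: R = E[R], so z = 0 with no continuity correction.
Step 5: Two-sided p-value via normal approximation = 2*(1 - Phi(|z|)) = 1.000000.
Step 6: alpha = 0.1. fail to reject H0.

R = 8, z = 0.0000, p = 1.000000, fail to reject H0.


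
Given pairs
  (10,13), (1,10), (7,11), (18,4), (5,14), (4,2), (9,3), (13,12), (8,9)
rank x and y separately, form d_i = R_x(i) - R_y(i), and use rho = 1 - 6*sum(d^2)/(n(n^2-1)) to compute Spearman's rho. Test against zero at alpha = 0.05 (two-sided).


Step 1: Rank x and y separately (midranks; no ties here).
rank(x): 10->7, 1->1, 7->4, 18->9, 5->3, 4->2, 9->6, 13->8, 8->5
rank(y): 13->8, 10->5, 11->6, 4->3, 14->9, 2->1, 3->2, 12->7, 9->4
Step 2: d_i = R_x(i) - R_y(i); compute d_i^2.
  (7-8)^2=1, (1-5)^2=16, (4-6)^2=4, (9-3)^2=36, (3-9)^2=36, (2-1)^2=1, (6-2)^2=16, (8-7)^2=1, (5-4)^2=1
sum(d^2) = 112.
Step 3: rho = 1 - 6*112 / (9*(9^2 - 1)) = 1 - 672/720 = 0.066667.
Step 4: Under H0, t = rho * sqrt((n-2)/(1-rho^2)) = 0.1768 ~ t(7).
Step 5: Two-sided p-value from the t-distribution with 7 df = 0.864690.
Step 6: alpha = 0.05. fail to reject H0.

rho = 0.0667, p = 0.864690, fail to reject H0 at alpha = 0.05.


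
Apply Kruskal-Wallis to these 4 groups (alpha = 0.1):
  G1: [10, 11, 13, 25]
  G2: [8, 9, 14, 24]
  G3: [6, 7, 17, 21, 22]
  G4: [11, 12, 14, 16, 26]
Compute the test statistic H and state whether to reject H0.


Step 1: Combine all N = 18 observations and assign midranks.
sorted (value, group, rank): (6,G3,1), (7,G3,2), (8,G2,3), (9,G2,4), (10,G1,5), (11,G1,6.5), (11,G4,6.5), (12,G4,8), (13,G1,9), (14,G2,10.5), (14,G4,10.5), (16,G4,12), (17,G3,13), (21,G3,14), (22,G3,15), (24,G2,16), (25,G1,17), (26,G4,18)
Step 2: Sum ranks within each group.
R_1 = 37.5 (n_1 = 4)
R_2 = 33.5 (n_2 = 4)
R_3 = 45 (n_3 = 5)
R_4 = 55 (n_4 = 5)
Step 3: H = 12/(N(N+1)) * sum(R_i^2/n_i) - 3(N+1)
     = 12/(18*19) * (37.5^2/4 + 33.5^2/4 + 45^2/5 + 55^2/5) - 3*19
     = 0.035088 * 1642.12 - 57
     = 0.618421.
Step 4: Ties present; correction factor C = 1 - 12/(18^3 - 18) = 0.997936. Corrected H = 0.618421 / 0.997936 = 0.619700.
Step 5: Under H0, H ~ chi^2(3); p-value = 0.891908.
Step 6: alpha = 0.1. fail to reject H0.

H = 0.6197, df = 3, p = 0.891908, fail to reject H0.


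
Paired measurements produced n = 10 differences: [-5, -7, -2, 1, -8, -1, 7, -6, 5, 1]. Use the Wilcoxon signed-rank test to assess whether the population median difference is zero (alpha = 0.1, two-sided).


Step 1: Drop any zero differences (none here) and take |d_i|.
|d| = [5, 7, 2, 1, 8, 1, 7, 6, 5, 1]
Step 2: Midrank |d_i| (ties get averaged ranks).
ranks: |5|->5.5, |7|->8.5, |2|->4, |1|->2, |8|->10, |1|->2, |7|->8.5, |6|->7, |5|->5.5, |1|->2
Step 3: Attach original signs; sum ranks with positive sign and with negative sign.
W+ = 2 + 8.5 + 5.5 + 2 = 18
W- = 5.5 + 8.5 + 4 + 10 + 2 + 7 = 37
(Check: W+ + W- = 55 should equal n(n+1)/2 = 55.)
Step 4: Test statistic W = min(W+, W-) = 18.
Step 5: Ties in |d|, so use the tie-corrected normal approximation.
        E[W] = n(n+1)/4 = 10*11/4 = 27.5.
        Tie groups: |d|=1 (t=3), |d|=5 (t=2), |d|=7 (t=2); sum(t^3 - t) = 36.
        Var[W] = n(n+1)(2n+1)/24 - sum(t^3-t)/48 = 2310/24 - 36/48 = 95.5.
        z = (W - E[W]) / sqrt(Var[W]) = (18 - 27.5) / 9.7724 = -0.9721.
        Two-sided p = 2*Phi(z) = 0.330989.
Step 6: alpha = 0.1. fail to reject H0.

W+ = 18, W- = 37, W = min = 18, p = 0.330989, fail to reject H0.


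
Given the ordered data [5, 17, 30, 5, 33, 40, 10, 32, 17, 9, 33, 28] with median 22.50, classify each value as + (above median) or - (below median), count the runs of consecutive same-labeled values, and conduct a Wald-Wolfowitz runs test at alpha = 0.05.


Step 1: Compute median = 22.50; label A = above, B = below.
Labels in order: BBABAABABBAA  (n_A = 6, n_B = 6)
Step 2: Count runs R = 8.
Step 3: Under H0 (random ordering), E[R] = 2*n_A*n_B/(n_A+n_B) + 1 = 2*6*6/12 + 1 = 7.0000.
        Var[R] = 2*n_A*n_B*(2*n_A*n_B - n_A - n_B) / ((n_A+n_B)^2 * (n_A+n_B-1)) = 4320/1584 = 2.7273.
        SD[R] = 1.6514.
Step 4: Continuity-corrected z = (R - 0.5 - E[R]) / SD[R] = (8 - 0.5 - 7.0000) / 1.6514 = 0.3028.
Step 5: Two-sided p-value via normal approximation = 2*(1 - Phi(|z|)) = 0.762069.
Step 6: alpha = 0.05. fail to reject H0.

R = 8, z = 0.3028, p = 0.762069, fail to reject H0.


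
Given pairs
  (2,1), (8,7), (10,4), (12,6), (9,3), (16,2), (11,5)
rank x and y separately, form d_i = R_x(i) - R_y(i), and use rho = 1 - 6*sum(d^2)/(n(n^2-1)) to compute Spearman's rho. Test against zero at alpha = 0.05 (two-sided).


Step 1: Rank x and y separately (midranks; no ties here).
rank(x): 2->1, 8->2, 10->4, 12->6, 9->3, 16->7, 11->5
rank(y): 1->1, 7->7, 4->4, 6->6, 3->3, 2->2, 5->5
Step 2: d_i = R_x(i) - R_y(i); compute d_i^2.
  (1-1)^2=0, (2-7)^2=25, (4-4)^2=0, (6-6)^2=0, (3-3)^2=0, (7-2)^2=25, (5-5)^2=0
sum(d^2) = 50.
Step 3: rho = 1 - 6*50 / (7*(7^2 - 1)) = 1 - 300/336 = 0.107143.
Step 4: Under H0, t = rho * sqrt((n-2)/(1-rho^2)) = 0.2410 ~ t(5).
Step 5: Two-sided p-value from the t-distribution with 5 df = 0.819151.
Step 6: alpha = 0.05. fail to reject H0.

rho = 0.1071, p = 0.819151, fail to reject H0 at alpha = 0.05.


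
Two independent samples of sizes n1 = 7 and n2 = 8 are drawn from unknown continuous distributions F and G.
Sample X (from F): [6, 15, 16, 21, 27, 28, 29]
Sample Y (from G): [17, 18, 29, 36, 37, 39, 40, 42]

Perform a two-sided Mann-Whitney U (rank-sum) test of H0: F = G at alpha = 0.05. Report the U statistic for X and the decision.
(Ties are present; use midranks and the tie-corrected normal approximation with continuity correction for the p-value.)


Step 1: Combine and sort all 15 observations; assign midranks.
sorted (value, group): (6,X), (15,X), (16,X), (17,Y), (18,Y), (21,X), (27,X), (28,X), (29,X), (29,Y), (36,Y), (37,Y), (39,Y), (40,Y), (42,Y)
ranks: 6->1, 15->2, 16->3, 17->4, 18->5, 21->6, 27->7, 28->8, 29->9.5, 29->9.5, 36->11, 37->12, 39->13, 40->14, 42->15
Step 2: Rank sum for X: R1 = 1 + 2 + 3 + 6 + 7 + 8 + 9.5 = 36.5.
Step 3: U_X = R1 - n1(n1+1)/2 = 36.5 - 7*8/2 = 36.5 - 28 = 8.5.
       U_Y = n1*n2 - U_X = 56 - 8.5 = 47.5.
Step 4: Ties are present, so use the tie-corrected normal approximation (with continuity correction) for the p-value.
Step 5: p-value = 0.027751; compare to alpha = 0.05. reject H0.

U_X = 8.5, p = 0.027751, reject H0 at alpha = 0.05.


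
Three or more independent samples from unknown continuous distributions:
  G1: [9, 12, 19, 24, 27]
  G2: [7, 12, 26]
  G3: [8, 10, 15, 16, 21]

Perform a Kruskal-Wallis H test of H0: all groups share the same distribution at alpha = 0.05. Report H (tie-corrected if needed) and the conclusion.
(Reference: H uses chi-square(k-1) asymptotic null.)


Step 1: Combine all N = 13 observations and assign midranks.
sorted (value, group, rank): (7,G2,1), (8,G3,2), (9,G1,3), (10,G3,4), (12,G1,5.5), (12,G2,5.5), (15,G3,7), (16,G3,8), (19,G1,9), (21,G3,10), (24,G1,11), (26,G2,12), (27,G1,13)
Step 2: Sum ranks within each group.
R_1 = 41.5 (n_1 = 5)
R_2 = 18.5 (n_2 = 3)
R_3 = 31 (n_3 = 5)
Step 3: H = 12/(N(N+1)) * sum(R_i^2/n_i) - 3(N+1)
     = 12/(13*14) * (41.5^2/5 + 18.5^2/3 + 31^2/5) - 3*14
     = 0.065934 * 650.733 - 42
     = 0.905495.
Step 4: Ties present; correction factor C = 1 - 6/(13^3 - 13) = 0.997253. Corrected H = 0.905495 / 0.997253 = 0.907989.
Step 5: Under H0, H ~ chi^2(2); p-value = 0.635086.
Step 6: alpha = 0.05. fail to reject H0.

H = 0.9080, df = 2, p = 0.635086, fail to reject H0.


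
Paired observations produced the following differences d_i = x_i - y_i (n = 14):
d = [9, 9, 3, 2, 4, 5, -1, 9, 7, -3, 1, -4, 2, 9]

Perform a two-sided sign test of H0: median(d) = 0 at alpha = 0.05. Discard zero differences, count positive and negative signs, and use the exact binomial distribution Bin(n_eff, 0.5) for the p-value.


Step 1: Discard zero differences. Original n = 14; n_eff = number of nonzero differences = 14.
Nonzero differences (with sign): +9, +9, +3, +2, +4, +5, -1, +9, +7, -3, +1, -4, +2, +9
Step 2: Count signs: positive = 11, negative = 3.
Step 3: Under H0: P(positive) = 0.5, so the number of positives S ~ Bin(14, 0.5).
Step 4: Two-sided exact p-value = sum of Bin(14,0.5) probabilities at or below the observed probability = 0.057373.
Step 5: alpha = 0.05. fail to reject H0.

n_eff = 14, pos = 11, neg = 3, p = 0.057373, fail to reject H0.


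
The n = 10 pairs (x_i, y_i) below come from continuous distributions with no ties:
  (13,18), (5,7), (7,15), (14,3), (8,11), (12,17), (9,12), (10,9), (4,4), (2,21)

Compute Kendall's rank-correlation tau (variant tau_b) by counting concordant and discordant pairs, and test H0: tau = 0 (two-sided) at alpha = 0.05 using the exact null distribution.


Step 1: Enumerate the 45 unordered pairs (i,j) with i<j and classify each by sign(x_j-x_i) * sign(y_j-y_i).
  (1,2):dx=-8,dy=-11->C; (1,3):dx=-6,dy=-3->C; (1,4):dx=+1,dy=-15->D; (1,5):dx=-5,dy=-7->C
  (1,6):dx=-1,dy=-1->C; (1,7):dx=-4,dy=-6->C; (1,8):dx=-3,dy=-9->C; (1,9):dx=-9,dy=-14->C
  (1,10):dx=-11,dy=+3->D; (2,3):dx=+2,dy=+8->C; (2,4):dx=+9,dy=-4->D; (2,5):dx=+3,dy=+4->C
  (2,6):dx=+7,dy=+10->C; (2,7):dx=+4,dy=+5->C; (2,8):dx=+5,dy=+2->C; (2,9):dx=-1,dy=-3->C
  (2,10):dx=-3,dy=+14->D; (3,4):dx=+7,dy=-12->D; (3,5):dx=+1,dy=-4->D; (3,6):dx=+5,dy=+2->C
  (3,7):dx=+2,dy=-3->D; (3,8):dx=+3,dy=-6->D; (3,9):dx=-3,dy=-11->C; (3,10):dx=-5,dy=+6->D
  (4,5):dx=-6,dy=+8->D; (4,6):dx=-2,dy=+14->D; (4,7):dx=-5,dy=+9->D; (4,8):dx=-4,dy=+6->D
  (4,9):dx=-10,dy=+1->D; (4,10):dx=-12,dy=+18->D; (5,6):dx=+4,dy=+6->C; (5,7):dx=+1,dy=+1->C
  (5,8):dx=+2,dy=-2->D; (5,9):dx=-4,dy=-7->C; (5,10):dx=-6,dy=+10->D; (6,7):dx=-3,dy=-5->C
  (6,8):dx=-2,dy=-8->C; (6,9):dx=-8,dy=-13->C; (6,10):dx=-10,dy=+4->D; (7,8):dx=+1,dy=-3->D
  (7,9):dx=-5,dy=-8->C; (7,10):dx=-7,dy=+9->D; (8,9):dx=-6,dy=-5->C; (8,10):dx=-8,dy=+12->D
  (9,10):dx=-2,dy=+17->D
Step 2: C = 23, D = 22, total pairs = 45.
Step 3: tau = (C - D)/(n(n-1)/2) = (23 - 22)/45 = 0.022222.
Step 4: Exact two-sided p-value (enumerate n! = 3628800 permutations of y under H0): p = 1.000000.
Step 5: alpha = 0.05. fail to reject H0.

tau_b = 0.0222 (C=23, D=22), p = 1.000000, fail to reject H0.


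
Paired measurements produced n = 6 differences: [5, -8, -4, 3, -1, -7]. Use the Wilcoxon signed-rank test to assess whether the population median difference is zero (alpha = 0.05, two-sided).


Step 1: Drop any zero differences (none here) and take |d_i|.
|d| = [5, 8, 4, 3, 1, 7]
Step 2: Midrank |d_i| (ties get averaged ranks).
ranks: |5|->4, |8|->6, |4|->3, |3|->2, |1|->1, |7|->5
Step 3: Attach original signs; sum ranks with positive sign and with negative sign.
W+ = 4 + 2 = 6
W- = 6 + 3 + 1 + 5 = 15
(Check: W+ + W- = 21 should equal n(n+1)/2 = 21.)
Step 4: Test statistic W = min(W+, W-) = 6.
Step 5: No ties, so the exact null distribution over the 2^6 = 64 sign assignments gives the two-sided p-value = 0.437500.
Step 6: alpha = 0.05. fail to reject H0.

W+ = 6, W- = 15, W = min = 6, p = 0.437500, fail to reject H0.


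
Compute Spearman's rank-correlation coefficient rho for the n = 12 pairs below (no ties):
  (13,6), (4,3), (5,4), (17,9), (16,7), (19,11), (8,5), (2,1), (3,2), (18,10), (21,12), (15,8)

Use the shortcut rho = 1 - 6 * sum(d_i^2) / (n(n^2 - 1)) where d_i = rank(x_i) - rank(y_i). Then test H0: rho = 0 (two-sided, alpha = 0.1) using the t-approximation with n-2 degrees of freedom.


Step 1: Rank x and y separately (midranks; no ties here).
rank(x): 13->6, 4->3, 5->4, 17->9, 16->8, 19->11, 8->5, 2->1, 3->2, 18->10, 21->12, 15->7
rank(y): 6->6, 3->3, 4->4, 9->9, 7->7, 11->11, 5->5, 1->1, 2->2, 10->10, 12->12, 8->8
Step 2: d_i = R_x(i) - R_y(i); compute d_i^2.
  (6-6)^2=0, (3-3)^2=0, (4-4)^2=0, (9-9)^2=0, (8-7)^2=1, (11-11)^2=0, (5-5)^2=0, (1-1)^2=0, (2-2)^2=0, (10-10)^2=0, (12-12)^2=0, (7-8)^2=1
sum(d^2) = 2.
Step 3: rho = 1 - 6*2 / (12*(12^2 - 1)) = 1 - 12/1716 = 0.993007.
Step 4: Under H0, t = rho * sqrt((n-2)/(1-rho^2)) = 26.5990 ~ t(10).
Step 5: Two-sided p-value from the t-distribution with 10 df = 0.000000.
Step 6: alpha = 0.1. reject H0.

rho = 0.9930, p = 0.000000, reject H0 at alpha = 0.1.


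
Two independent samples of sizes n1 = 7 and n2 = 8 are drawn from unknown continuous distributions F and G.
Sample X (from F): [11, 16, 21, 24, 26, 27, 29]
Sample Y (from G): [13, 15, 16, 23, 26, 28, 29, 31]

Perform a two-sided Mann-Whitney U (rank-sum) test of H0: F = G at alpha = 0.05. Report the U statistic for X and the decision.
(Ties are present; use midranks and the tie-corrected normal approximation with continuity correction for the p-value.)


Step 1: Combine and sort all 15 observations; assign midranks.
sorted (value, group): (11,X), (13,Y), (15,Y), (16,X), (16,Y), (21,X), (23,Y), (24,X), (26,X), (26,Y), (27,X), (28,Y), (29,X), (29,Y), (31,Y)
ranks: 11->1, 13->2, 15->3, 16->4.5, 16->4.5, 21->6, 23->7, 24->8, 26->9.5, 26->9.5, 27->11, 28->12, 29->13.5, 29->13.5, 31->15
Step 2: Rank sum for X: R1 = 1 + 4.5 + 6 + 8 + 9.5 + 11 + 13.5 = 53.5.
Step 3: U_X = R1 - n1(n1+1)/2 = 53.5 - 7*8/2 = 53.5 - 28 = 25.5.
       U_Y = n1*n2 - U_X = 56 - 25.5 = 30.5.
Step 4: Ties are present, so use the tie-corrected normal approximation (with continuity correction) for the p-value.
Step 5: p-value = 0.816478; compare to alpha = 0.05. fail to reject H0.

U_X = 25.5, p = 0.816478, fail to reject H0 at alpha = 0.05.


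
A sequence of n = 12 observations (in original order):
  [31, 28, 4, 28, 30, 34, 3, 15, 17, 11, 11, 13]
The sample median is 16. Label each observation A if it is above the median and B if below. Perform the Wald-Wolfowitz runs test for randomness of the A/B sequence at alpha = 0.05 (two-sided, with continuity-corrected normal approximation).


Step 1: Compute median = 16; label A = above, B = below.
Labels in order: AABAAABBABBB  (n_A = 6, n_B = 6)
Step 2: Count runs R = 6.
Step 3: Under H0 (random ordering), E[R] = 2*n_A*n_B/(n_A+n_B) + 1 = 2*6*6/12 + 1 = 7.0000.
        Var[R] = 2*n_A*n_B*(2*n_A*n_B - n_A - n_B) / ((n_A+n_B)^2 * (n_A+n_B-1)) = 4320/1584 = 2.7273.
        SD[R] = 1.6514.
Step 4: Continuity-corrected z = (R + 0.5 - E[R]) / SD[R] = (6 + 0.5 - 7.0000) / 1.6514 = -0.3028.
Step 5: Two-sided p-value via normal approximation = 2*(1 - Phi(|z|)) = 0.762069.
Step 6: alpha = 0.05. fail to reject H0.

R = 6, z = -0.3028, p = 0.762069, fail to reject H0.


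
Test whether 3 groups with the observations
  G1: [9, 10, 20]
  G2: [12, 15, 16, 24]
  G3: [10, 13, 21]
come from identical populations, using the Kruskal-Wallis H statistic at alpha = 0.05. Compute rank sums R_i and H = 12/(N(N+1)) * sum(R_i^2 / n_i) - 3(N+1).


Step 1: Combine all N = 10 observations and assign midranks.
sorted (value, group, rank): (9,G1,1), (10,G1,2.5), (10,G3,2.5), (12,G2,4), (13,G3,5), (15,G2,6), (16,G2,7), (20,G1,8), (21,G3,9), (24,G2,10)
Step 2: Sum ranks within each group.
R_1 = 11.5 (n_1 = 3)
R_2 = 27 (n_2 = 4)
R_3 = 16.5 (n_3 = 3)
Step 3: H = 12/(N(N+1)) * sum(R_i^2/n_i) - 3(N+1)
     = 12/(10*11) * (11.5^2/3 + 27^2/4 + 16.5^2/3) - 3*11
     = 0.109091 * 317.083 - 33
     = 1.590909.
Step 4: Ties present; correction factor C = 1 - 6/(10^3 - 10) = 0.993939. Corrected H = 1.590909 / 0.993939 = 1.600610.
Step 5: Under H0, H ~ chi^2(2); p-value = 0.449192.
Step 6: alpha = 0.05. fail to reject H0.

H = 1.6006, df = 2, p = 0.449192, fail to reject H0.


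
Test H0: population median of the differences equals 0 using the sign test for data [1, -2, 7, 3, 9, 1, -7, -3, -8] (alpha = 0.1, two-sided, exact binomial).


Step 1: Discard zero differences. Original n = 9; n_eff = number of nonzero differences = 9.
Nonzero differences (with sign): +1, -2, +7, +3, +9, +1, -7, -3, -8
Step 2: Count signs: positive = 5, negative = 4.
Step 3: Under H0: P(positive) = 0.5, so the number of positives S ~ Bin(9, 0.5).
Step 4: Two-sided exact p-value = sum of Bin(9,0.5) probabilities at or below the observed probability = 1.000000.
Step 5: alpha = 0.1. fail to reject H0.

n_eff = 9, pos = 5, neg = 4, p = 1.000000, fail to reject H0.


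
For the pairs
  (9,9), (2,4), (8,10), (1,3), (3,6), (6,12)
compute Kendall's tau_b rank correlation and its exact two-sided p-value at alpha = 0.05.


Step 1: Enumerate the 15 unordered pairs (i,j) with i<j and classify each by sign(x_j-x_i) * sign(y_j-y_i).
  (1,2):dx=-7,dy=-5->C; (1,3):dx=-1,dy=+1->D; (1,4):dx=-8,dy=-6->C; (1,5):dx=-6,dy=-3->C
  (1,6):dx=-3,dy=+3->D; (2,3):dx=+6,dy=+6->C; (2,4):dx=-1,dy=-1->C; (2,5):dx=+1,dy=+2->C
  (2,6):dx=+4,dy=+8->C; (3,4):dx=-7,dy=-7->C; (3,5):dx=-5,dy=-4->C; (3,6):dx=-2,dy=+2->D
  (4,5):dx=+2,dy=+3->C; (4,6):dx=+5,dy=+9->C; (5,6):dx=+3,dy=+6->C
Step 2: C = 12, D = 3, total pairs = 15.
Step 3: tau = (C - D)/(n(n-1)/2) = (12 - 3)/15 = 0.600000.
Step 4: Exact two-sided p-value (enumerate n! = 720 permutations of y under H0): p = 0.136111.
Step 5: alpha = 0.05. fail to reject H0.

tau_b = 0.6000 (C=12, D=3), p = 0.136111, fail to reject H0.


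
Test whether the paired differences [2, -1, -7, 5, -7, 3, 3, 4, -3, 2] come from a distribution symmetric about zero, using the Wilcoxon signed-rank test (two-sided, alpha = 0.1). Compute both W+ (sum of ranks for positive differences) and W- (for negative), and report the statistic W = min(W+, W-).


Step 1: Drop any zero differences (none here) and take |d_i|.
|d| = [2, 1, 7, 5, 7, 3, 3, 4, 3, 2]
Step 2: Midrank |d_i| (ties get averaged ranks).
ranks: |2|->2.5, |1|->1, |7|->9.5, |5|->8, |7|->9.5, |3|->5, |3|->5, |4|->7, |3|->5, |2|->2.5
Step 3: Attach original signs; sum ranks with positive sign and with negative sign.
W+ = 2.5 + 8 + 5 + 5 + 7 + 2.5 = 30
W- = 1 + 9.5 + 9.5 + 5 = 25
(Check: W+ + W- = 55 should equal n(n+1)/2 = 55.)
Step 4: Test statistic W = min(W+, W-) = 25.
Step 5: Ties in |d|, so use the tie-corrected normal approximation.
        E[W] = n(n+1)/4 = 10*11/4 = 27.5.
        Tie groups: |d|=2 (t=2), |d|=3 (t=3), |d|=7 (t=2); sum(t^3 - t) = 36.
        Var[W] = n(n+1)(2n+1)/24 - sum(t^3-t)/48 = 2310/24 - 36/48 = 95.5.
        z = (W - E[W]) / sqrt(Var[W]) = (25 - 27.5) / 9.7724 = -0.2558.
        Two-sided p = 2*Phi(z) = 0.798088.
Step 6: alpha = 0.1. fail to reject H0.

W+ = 30, W- = 25, W = min = 25, p = 0.798088, fail to reject H0.


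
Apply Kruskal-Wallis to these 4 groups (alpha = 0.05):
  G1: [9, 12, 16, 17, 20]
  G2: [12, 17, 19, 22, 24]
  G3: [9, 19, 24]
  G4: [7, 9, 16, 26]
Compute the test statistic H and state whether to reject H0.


Step 1: Combine all N = 17 observations and assign midranks.
sorted (value, group, rank): (7,G4,1), (9,G1,3), (9,G3,3), (9,G4,3), (12,G1,5.5), (12,G2,5.5), (16,G1,7.5), (16,G4,7.5), (17,G1,9.5), (17,G2,9.5), (19,G2,11.5), (19,G3,11.5), (20,G1,13), (22,G2,14), (24,G2,15.5), (24,G3,15.5), (26,G4,17)
Step 2: Sum ranks within each group.
R_1 = 38.5 (n_1 = 5)
R_2 = 56 (n_2 = 5)
R_3 = 30 (n_3 = 3)
R_4 = 28.5 (n_4 = 4)
Step 3: H = 12/(N(N+1)) * sum(R_i^2/n_i) - 3(N+1)
     = 12/(17*18) * (38.5^2/5 + 56^2/5 + 30^2/3 + 28.5^2/4) - 3*18
     = 0.039216 * 1426.71 - 54
     = 1.949510.
Step 4: Ties present; correction factor C = 1 - 54/(17^3 - 17) = 0.988971. Corrected H = 1.949510 / 0.988971 = 1.971252.
Step 5: Under H0, H ~ chi^2(3); p-value = 0.578395.
Step 6: alpha = 0.05. fail to reject H0.

H = 1.9713, df = 3, p = 0.578395, fail to reject H0.
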